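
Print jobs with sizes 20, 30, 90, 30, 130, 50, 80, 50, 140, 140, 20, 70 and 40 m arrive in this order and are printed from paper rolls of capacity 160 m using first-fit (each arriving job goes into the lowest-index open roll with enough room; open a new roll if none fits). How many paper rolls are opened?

6

  20 → roll 1 (new)  [load 20/160]
  30 → roll 1  [load 50/160]
  90 → roll 1  [load 140/160]
  30 → roll 2 (new)  [load 30/160]
  130 → roll 2  [load 160/160]
  50 → roll 3 (new)  [load 50/160]
  80 → roll 3  [load 130/160]
  50 → roll 4 (new)  [load 50/160]
  140 → roll 5 (new)  [load 140/160]
  140 → roll 6 (new)  [load 140/160]
  20 → roll 1  [load 160/160]
  70 → roll 4  [load 120/160]
  40 → roll 4  [load 160/160]
6 paper rolls opened.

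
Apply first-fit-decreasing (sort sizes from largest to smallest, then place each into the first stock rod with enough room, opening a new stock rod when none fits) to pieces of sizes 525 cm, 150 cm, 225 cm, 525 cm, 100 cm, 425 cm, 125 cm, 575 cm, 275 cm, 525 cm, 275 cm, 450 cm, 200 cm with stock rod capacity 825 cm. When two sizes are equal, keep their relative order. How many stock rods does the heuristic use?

6

Sorted descending: 575, 525, 525, 525, 450, 425, 275, 275, 225, 200, 150, 125, 100.
  575 → stock rod 1 (new)  [load 575/825]
  525 → stock rod 2 (new)  [load 525/825]
  525 → stock rod 3 (new)  [load 525/825]
  525 → stock rod 4 (new)  [load 525/825]
  450 → stock rod 5 (new)  [load 450/825]
  425 → stock rod 6 (new)  [load 425/825]
  275 → stock rod 2  [load 800/825]
  275 → stock rod 3  [load 800/825]
  225 → stock rod 1  [load 800/825]
  200 → stock rod 4  [load 725/825]
  150 → stock rod 5  [load 600/825]
  125 → stock rod 5  [load 725/825]
  100 → stock rod 4  [load 825/825]
6 stock rods opened.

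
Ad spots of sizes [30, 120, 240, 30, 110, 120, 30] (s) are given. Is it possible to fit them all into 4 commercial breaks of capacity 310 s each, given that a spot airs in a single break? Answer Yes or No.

A valid assignment using 3 commercial breaks:
  break 1: 240 + 30 + 30 = 300
  break 2: 120 + 120 + 30 = 270
  break 3: 110 = 110
That uses only 3 ≤ 4, so 4 commercial breaks are enough.

Yes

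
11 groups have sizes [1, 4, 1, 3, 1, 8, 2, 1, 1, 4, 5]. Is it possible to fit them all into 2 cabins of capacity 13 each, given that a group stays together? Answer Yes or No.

No

Total = 31; ⌈31/13⌉ = 3.
At least 3 cabins are required, but only 2 are allowed.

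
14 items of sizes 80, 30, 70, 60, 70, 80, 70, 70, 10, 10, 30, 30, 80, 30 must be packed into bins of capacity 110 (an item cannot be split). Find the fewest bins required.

8

Total = 80 + 80 + 80 + 70 + 70 + 70 + 70 + 60 + 30 + 30 + 30 + 30 + 10 + 10 = 720.
Lower bound: ⌈720/110⌉ = 7 bins.
Also, 8 items each exceed 55, and no two of those can share a bin, so at least 8 bins are needed.
A packing using 8 bins:
  bin 1: 80 + 30 = 110
  bin 2: 80 + 30 = 110
  bin 3: 80 + 30 = 110
  bin 4: 70 + 30 + 10 = 110
  bin 5: 70 + 10 = 80
  bin 6: 70 = 70
  bin 7: 70 = 70
  bin 8: 60 = 60
This matches the lower bound, so 8 is optimal.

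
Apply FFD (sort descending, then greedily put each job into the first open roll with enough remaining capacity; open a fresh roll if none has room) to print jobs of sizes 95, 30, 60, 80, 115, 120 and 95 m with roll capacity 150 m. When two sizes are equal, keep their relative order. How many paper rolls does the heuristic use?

Sorted descending: 120, 115, 95, 95, 80, 60, 30.
  120 → roll 1 (new)  [load 120/150]
  115 → roll 2 (new)  [load 115/150]
  95 → roll 3 (new)  [load 95/150]
  95 → roll 4 (new)  [load 95/150]
  80 → roll 5 (new)  [load 80/150]
  60 → roll 5  [load 140/150]
  30 → roll 1  [load 150/150]
5 paper rolls opened.

5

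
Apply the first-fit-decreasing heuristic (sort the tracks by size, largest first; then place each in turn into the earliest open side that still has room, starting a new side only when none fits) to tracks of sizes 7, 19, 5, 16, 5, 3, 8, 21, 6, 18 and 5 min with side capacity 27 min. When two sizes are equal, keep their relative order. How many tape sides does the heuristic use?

Sorted descending: 21, 19, 18, 16, 8, 7, 6, 5, 5, 5, 3.
  21 → side 1 (new)  [load 21/27]
  19 → side 2 (new)  [load 19/27]
  18 → side 3 (new)  [load 18/27]
  16 → side 4 (new)  [load 16/27]
  8 → side 2  [load 27/27]
  7 → side 3  [load 25/27]
  6 → side 1  [load 27/27]
  5 → side 4  [load 21/27]
  5 → side 4  [load 26/27]
  5 → side 5 (new)  [load 5/27]
  3 → side 5  [load 8/27]
5 tape sides opened.

5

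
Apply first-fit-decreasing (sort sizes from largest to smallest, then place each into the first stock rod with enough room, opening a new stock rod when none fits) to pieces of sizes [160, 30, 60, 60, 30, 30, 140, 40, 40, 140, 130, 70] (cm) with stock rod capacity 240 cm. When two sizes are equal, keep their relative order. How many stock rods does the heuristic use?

4

Sorted descending: 160, 140, 140, 130, 70, 60, 60, 40, 40, 30, 30, 30.
  160 → stock rod 1 (new)  [load 160/240]
  140 → stock rod 2 (new)  [load 140/240]
  140 → stock rod 3 (new)  [load 140/240]
  130 → stock rod 4 (new)  [load 130/240]
  70 → stock rod 1  [load 230/240]
  60 → stock rod 2  [load 200/240]
  60 → stock rod 3  [load 200/240]
  40 → stock rod 2  [load 240/240]
  40 → stock rod 3  [load 240/240]
  30 → stock rod 4  [load 160/240]
  30 → stock rod 4  [load 190/240]
  30 → stock rod 4  [load 220/240]
4 stock rods opened.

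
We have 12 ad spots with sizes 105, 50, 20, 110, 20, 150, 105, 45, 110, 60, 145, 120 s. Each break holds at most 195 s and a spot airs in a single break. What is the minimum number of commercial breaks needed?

7

Total = 150 + 145 + 120 + 110 + 110 + 105 + 105 + 60 + 50 + 45 + 20 + 20 = 1040 s.
Lower bound: ⌈1040/195⌉ = 6 commercial breaks.
Also, 7 ad spots each exceed 195/2 s, and no two of those can share a break, so at least 7 commercial breaks are needed.
A packing using 7 commercial breaks:
  break 1: 150 + 45 = 195
  break 2: 145 + 50 = 195
  break 3: 120 + 60 = 180
  break 4: 110 + 20 + 20 = 150
  break 5: 110 = 110
  break 6: 105 = 105
  break 7: 105 = 105
This matches the lower bound, so 7 is optimal.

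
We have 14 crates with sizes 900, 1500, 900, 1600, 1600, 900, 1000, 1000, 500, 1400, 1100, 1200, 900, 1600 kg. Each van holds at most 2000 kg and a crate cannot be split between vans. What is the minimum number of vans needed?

10

Total = 1600 + 1600 + 1600 + 1500 + 1400 + 1200 + 1100 + 1000 + 1000 + 900 + 900 + 900 + 900 + 500 = 16100 kg.
Lower bound: ⌈16100/2000⌉ = 9 vans.
A packing using 10 vans:
  van 1: 1600 = 1600
  van 2: 1600 = 1600
  van 3: 1600 = 1600
  van 4: 1500 + 500 = 2000
  van 5: 1400 = 1400
  van 6: 1200 = 1200
  van 7: 1100 + 900 = 2000
  van 8: 1000 + 1000 = 2000
  van 9: 900 + 900 = 1800
  van 10: 900 = 900
No arrangement into 9 vans stays within capacity, so 10 is optimal.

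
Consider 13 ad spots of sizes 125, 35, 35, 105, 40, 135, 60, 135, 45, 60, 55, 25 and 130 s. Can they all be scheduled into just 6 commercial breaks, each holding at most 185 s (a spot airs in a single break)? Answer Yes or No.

A valid assignment using 6 commercial breaks:
  break 1: 135 + 45 = 180
  break 2: 135 + 40 = 175
  break 3: 130 + 55 = 185
  break 4: 125 + 60 = 185
  break 5: 105 + 60 = 165
  break 6: 35 + 35 + 25 = 95
Every load is within 185 s, so 6 commercial breaks suffice.

Yes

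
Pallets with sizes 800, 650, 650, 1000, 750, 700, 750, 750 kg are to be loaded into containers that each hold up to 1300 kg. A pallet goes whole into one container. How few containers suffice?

7

Total = 1000 + 800 + 750 + 750 + 750 + 700 + 650 + 650 = 6050 kg.
Lower bound: ⌈6050/1300⌉ = 5 containers.
Also, 6 pallets each exceed 650 kg, and no two of those can share a container, so at least 6 containers are needed.
A packing using 7 containers:
  container 1: 1000 = 1000
  container 2: 800 = 800
  container 3: 750 = 750
  container 4: 750 = 750
  container 5: 750 = 750
  container 6: 700 = 700
  container 7: 650 + 650 = 1300
No arrangement into 6 containers stays within capacity, so 7 is optimal.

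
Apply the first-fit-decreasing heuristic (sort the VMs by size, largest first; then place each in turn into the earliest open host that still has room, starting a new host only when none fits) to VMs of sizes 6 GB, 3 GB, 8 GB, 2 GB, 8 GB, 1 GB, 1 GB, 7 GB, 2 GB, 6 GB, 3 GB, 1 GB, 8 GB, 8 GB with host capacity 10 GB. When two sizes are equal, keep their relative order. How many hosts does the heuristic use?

Sorted descending: 8, 8, 8, 8, 7, 6, 6, 3, 3, 2, 2, 1, 1, 1.
  8 → host 1 (new)  [load 8/10]
  8 → host 2 (new)  [load 8/10]
  8 → host 3 (new)  [load 8/10]
  8 → host 4 (new)  [load 8/10]
  7 → host 5 (new)  [load 7/10]
  6 → host 6 (new)  [load 6/10]
  6 → host 7 (new)  [load 6/10]
  3 → host 5  [load 10/10]
  3 → host 6  [load 9/10]
  2 → host 1  [load 10/10]
  2 → host 2  [load 10/10]
  1 → host 3  [load 9/10]
  1 → host 3  [load 10/10]
  1 → host 4  [load 9/10]
7 hosts opened.

7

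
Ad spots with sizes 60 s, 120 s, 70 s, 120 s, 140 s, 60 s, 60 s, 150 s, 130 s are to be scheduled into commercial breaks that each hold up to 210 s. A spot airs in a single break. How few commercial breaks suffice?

Total = 150 + 140 + 130 + 120 + 120 + 70 + 60 + 60 + 60 = 910 s.
Lower bound: ⌈910/210⌉ = 5 commercial breaks.
A packing using 5 commercial breaks:
  break 1: 150 + 60 = 210
  break 2: 140 + 70 = 210
  break 3: 130 + 60 = 190
  break 4: 120 + 60 = 180
  break 5: 120 = 120
This matches the lower bound, so 5 is optimal.

5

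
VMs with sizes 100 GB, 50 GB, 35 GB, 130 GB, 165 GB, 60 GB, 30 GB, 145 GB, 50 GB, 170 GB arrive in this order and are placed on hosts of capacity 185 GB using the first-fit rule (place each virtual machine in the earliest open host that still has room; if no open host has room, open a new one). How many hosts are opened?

  100 → host 1 (new)  [load 100/185]
  50 → host 1  [load 150/185]
  35 → host 1  [load 185/185]
  130 → host 2 (new)  [load 130/185]
  165 → host 3 (new)  [load 165/185]
  60 → host 4 (new)  [load 60/185]
  30 → host 2  [load 160/185]
  145 → host 5 (new)  [load 145/185]
  50 → host 4  [load 110/185]
  170 → host 6 (new)  [load 170/185]
6 hosts opened.

6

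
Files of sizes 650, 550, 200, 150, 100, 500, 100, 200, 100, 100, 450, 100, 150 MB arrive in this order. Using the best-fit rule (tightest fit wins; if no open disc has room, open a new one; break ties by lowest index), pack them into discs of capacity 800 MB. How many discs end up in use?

  650 → disc 1 (new)  [load 650/800]
  550 → disc 2 (new)  [load 550/800]
  200 → disc 2  [load 750/800]
  150 → disc 1  [load 800/800]
  100 → disc 3 (new)  [load 100/800]
  500 → disc 3  [load 600/800]
  100 → disc 3  [load 700/800]
  200 → disc 4 (new)  [load 200/800]
  100 → disc 3  [load 800/800]
  100 → disc 4  [load 300/800]
  450 → disc 4  [load 750/800]
  100 → disc 5 (new)  [load 100/800]
  150 → disc 5  [load 250/800]
5 discs opened.

5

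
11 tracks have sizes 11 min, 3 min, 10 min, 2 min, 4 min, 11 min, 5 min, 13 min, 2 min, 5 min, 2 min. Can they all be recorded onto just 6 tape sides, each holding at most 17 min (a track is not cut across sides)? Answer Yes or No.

Yes

A valid assignment using 5 tape sides:
  side 1: 13 + 4 = 17
  side 2: 11 + 5 = 16
  side 3: 11 + 5 = 16
  side 4: 10 + 3 + 2 + 2 = 17
  side 5: 2 = 2
That uses only 5 ≤ 6, so 6 tape sides are enough.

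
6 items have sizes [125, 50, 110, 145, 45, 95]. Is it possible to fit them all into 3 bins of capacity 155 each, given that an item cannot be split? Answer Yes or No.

Total = 570; ⌈570/155⌉ = 4.
At least 4 bins are required, but only 3 are allowed.

No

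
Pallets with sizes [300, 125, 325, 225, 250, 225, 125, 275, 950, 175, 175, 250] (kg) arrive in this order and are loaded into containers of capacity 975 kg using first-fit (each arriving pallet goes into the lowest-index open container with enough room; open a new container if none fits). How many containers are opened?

4

  300 → container 1 (new)  [load 300/975]
  125 → container 1  [load 425/975]
  325 → container 1  [load 750/975]
  225 → container 1  [load 975/975]
  250 → container 2 (new)  [load 250/975]
  225 → container 2  [load 475/975]
  125 → container 2  [load 600/975]
  275 → container 2  [load 875/975]
  950 → container 3 (new)  [load 950/975]
  175 → container 4 (new)  [load 175/975]
  175 → container 4  [load 350/975]
  250 → container 4  [load 600/975]
4 containers opened.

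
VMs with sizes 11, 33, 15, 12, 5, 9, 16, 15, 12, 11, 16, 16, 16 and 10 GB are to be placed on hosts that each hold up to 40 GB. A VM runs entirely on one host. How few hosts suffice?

6

Total = 33 + 16 + 16 + 16 + 16 + 15 + 15 + 12 + 12 + 11 + 11 + 10 + 9 + 5 = 197 GB.
Lower bound: ⌈197/40⌉ = 5 hosts.
A packing using 6 hosts:
  host 1: 33 + 5 = 38
  host 2: 16 + 16 = 32
  host 3: 16 + 16 = 32
  host 4: 15 + 15 + 10 = 40
  host 5: 12 + 12 + 11 = 35
  host 6: 11 + 9 = 20
No arrangement into 5 hosts stays within capacity, so 6 is optimal.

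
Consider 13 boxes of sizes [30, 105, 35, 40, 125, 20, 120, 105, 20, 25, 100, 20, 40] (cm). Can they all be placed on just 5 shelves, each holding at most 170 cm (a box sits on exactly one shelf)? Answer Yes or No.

Yes

A valid assignment using 5 shelves:
  shelf 1: 125 + 40 = 165
  shelf 2: 120 + 40 = 160
  shelf 3: 105 + 35 + 30 = 170
  shelf 4: 105 + 25 + 20 + 20 = 170
  shelf 5: 100 + 20 = 120
Every load is within 170 cm, so 5 shelves suffice.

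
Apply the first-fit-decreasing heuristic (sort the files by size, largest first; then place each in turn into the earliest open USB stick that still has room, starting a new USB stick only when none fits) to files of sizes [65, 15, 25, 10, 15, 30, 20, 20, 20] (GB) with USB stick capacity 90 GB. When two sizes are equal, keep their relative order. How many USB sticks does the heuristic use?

Sorted descending: 65, 30, 25, 20, 20, 20, 15, 15, 10.
  65 → USB stick 1 (new)  [load 65/90]
  30 → USB stick 2 (new)  [load 30/90]
  25 → USB stick 1  [load 90/90]
  20 → USB stick 2  [load 50/90]
  20 → USB stick 2  [load 70/90]
  20 → USB stick 2  [load 90/90]
  15 → USB stick 3 (new)  [load 15/90]
  15 → USB stick 3  [load 30/90]
  10 → USB stick 3  [load 40/90]
3 USB sticks opened.

3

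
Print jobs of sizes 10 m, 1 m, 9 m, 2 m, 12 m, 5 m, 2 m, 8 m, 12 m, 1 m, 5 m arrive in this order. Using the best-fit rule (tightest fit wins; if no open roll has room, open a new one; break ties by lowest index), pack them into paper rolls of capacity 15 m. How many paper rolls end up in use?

5

  10 → roll 1 (new)  [load 10/15]
  1 → roll 1  [load 11/15]
  9 → roll 2 (new)  [load 9/15]
  2 → roll 1  [load 13/15]
  12 → roll 3 (new)  [load 12/15]
  5 → roll 2  [load 14/15]
  2 → roll 1  [load 15/15]
  8 → roll 4 (new)  [load 8/15]
  12 → roll 5 (new)  [load 12/15]
  1 → roll 2  [load 15/15]
  5 → roll 4  [load 13/15]
5 paper rolls opened.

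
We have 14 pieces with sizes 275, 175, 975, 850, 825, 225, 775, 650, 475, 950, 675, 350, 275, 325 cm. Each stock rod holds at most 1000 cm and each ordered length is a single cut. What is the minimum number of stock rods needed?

9

Total = 975 + 950 + 850 + 825 + 775 + 675 + 650 + 475 + 350 + 325 + 275 + 275 + 225 + 175 = 7800 cm.
Lower bound: ⌈7800/1000⌉ = 8 stock rods.
A packing using 9 stock rods:
  stock rod 1: 975 = 975
  stock rod 2: 950 = 950
  stock rod 3: 850 = 850
  stock rod 4: 825 + 175 = 1000
  stock rod 5: 775 + 225 = 1000
  stock rod 6: 675 + 325 = 1000
  stock rod 7: 650 + 350 = 1000
  stock rod 8: 475 + 275 = 750
  stock rod 9: 275 = 275
No arrangement into 8 stock rods stays within capacity, so 9 is optimal.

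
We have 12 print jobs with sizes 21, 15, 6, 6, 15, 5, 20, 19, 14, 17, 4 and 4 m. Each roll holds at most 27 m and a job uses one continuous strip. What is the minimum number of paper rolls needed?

Total = 21 + 20 + 19 + 17 + 15 + 15 + 14 + 6 + 6 + 5 + 4 + 4 = 146 m.
Lower bound: ⌈146/27⌉ = 6 paper rolls.
Also, 7 print jobs each exceed 27/2 m, and no two of those can share a roll, so at least 7 paper rolls are needed.
A packing using 7 paper rolls:
  roll 1: 21 + 6 = 27
  roll 2: 20 + 6 = 26
  roll 3: 19 + 5 = 24
  roll 4: 17 + 4 + 4 = 25
  roll 5: 15 = 15
  roll 6: 15 = 15
  roll 7: 14 = 14
This matches the lower bound, so 7 is optimal.

7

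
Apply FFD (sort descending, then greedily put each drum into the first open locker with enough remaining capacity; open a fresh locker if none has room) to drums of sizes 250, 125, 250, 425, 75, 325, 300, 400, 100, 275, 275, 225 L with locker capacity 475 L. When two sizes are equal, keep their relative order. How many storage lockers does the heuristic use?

Sorted descending: 425, 400, 325, 300, 275, 275, 250, 250, 225, 125, 100, 75.
  425 → locker 1 (new)  [load 425/475]
  400 → locker 2 (new)  [load 400/475]
  325 → locker 3 (new)  [load 325/475]
  300 → locker 4 (new)  [load 300/475]
  275 → locker 5 (new)  [load 275/475]
  275 → locker 6 (new)  [load 275/475]
  250 → locker 7 (new)  [load 250/475]
  250 → locker 8 (new)  [load 250/475]
  225 → locker 7  [load 475/475]
  125 → locker 3  [load 450/475]
  100 → locker 4  [load 400/475]
  75 → locker 2  [load 475/475]
8 storage lockers opened.

8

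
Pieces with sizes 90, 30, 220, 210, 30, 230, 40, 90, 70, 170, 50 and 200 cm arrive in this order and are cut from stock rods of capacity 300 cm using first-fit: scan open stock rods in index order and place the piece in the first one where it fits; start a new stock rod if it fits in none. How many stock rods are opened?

6

  90 → stock rod 1 (new)  [load 90/300]
  30 → stock rod 1  [load 120/300]
  220 → stock rod 2 (new)  [load 220/300]
  210 → stock rod 3 (new)  [load 210/300]
  30 → stock rod 1  [load 150/300]
  230 → stock rod 4 (new)  [load 230/300]
  40 → stock rod 1  [load 190/300]
  90 → stock rod 1  [load 280/300]
  70 → stock rod 2  [load 290/300]
  170 → stock rod 5 (new)  [load 170/300]
  50 → stock rod 3  [load 260/300]
  200 → stock rod 6 (new)  [load 200/300]
6 stock rods opened.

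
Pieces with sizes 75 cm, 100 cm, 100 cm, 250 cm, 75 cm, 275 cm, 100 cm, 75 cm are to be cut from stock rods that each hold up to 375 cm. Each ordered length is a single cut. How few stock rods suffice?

3

Total = 275 + 250 + 100 + 100 + 100 + 75 + 75 + 75 = 1050 cm.
Lower bound: ⌈1050/375⌉ = 3 stock rods.
A packing using 3 stock rods:
  stock rod 1: 275 + 100 = 375
  stock rod 2: 250 + 100 = 350
  stock rod 3: 100 + 75 + 75 + 75 = 325
This matches the lower bound, so 3 is optimal.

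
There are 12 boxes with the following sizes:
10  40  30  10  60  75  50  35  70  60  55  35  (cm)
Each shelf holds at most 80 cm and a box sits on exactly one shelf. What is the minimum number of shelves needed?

Total = 75 + 70 + 60 + 60 + 55 + 50 + 40 + 35 + 35 + 30 + 10 + 10 = 530 cm.
Lower bound: ⌈530/80⌉ = 7 shelves.
A packing using 8 shelves:
  shelf 1: 75 = 75
  shelf 2: 70 + 10 = 80
  shelf 3: 60 + 10 = 70
  shelf 4: 60 = 60
  shelf 5: 55 = 55
  shelf 6: 50 + 30 = 80
  shelf 7: 40 + 35 = 75
  shelf 8: 35 = 35
No arrangement into 7 shelves stays within capacity, so 8 is optimal.

8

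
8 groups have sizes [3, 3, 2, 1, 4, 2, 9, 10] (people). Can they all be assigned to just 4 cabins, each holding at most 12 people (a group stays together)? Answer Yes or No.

A valid assignment using 3 cabins:
  cabin 1: 10 + 2 = 12
  cabin 2: 9 + 3 = 12
  cabin 3: 4 + 3 + 2 + 1 = 10
That uses only 3 ≤ 4, so 4 cabins are enough.

Yes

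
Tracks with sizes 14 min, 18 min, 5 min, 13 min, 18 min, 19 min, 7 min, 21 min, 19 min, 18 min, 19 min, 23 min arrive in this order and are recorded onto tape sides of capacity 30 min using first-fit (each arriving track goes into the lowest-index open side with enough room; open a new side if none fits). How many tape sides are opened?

  14 → side 1 (new)  [load 14/30]
  18 → side 2 (new)  [load 18/30]
  5 → side 1  [load 19/30]
  13 → side 3 (new)  [load 13/30]
  18 → side 4 (new)  [load 18/30]
  19 → side 5 (new)  [load 19/30]
  7 → side 1  [load 26/30]
  21 → side 6 (new)  [load 21/30]
  19 → side 7 (new)  [load 19/30]
  18 → side 8 (new)  [load 18/30]
  19 → side 9 (new)  [load 19/30]
  23 → side 10 (new)  [load 23/30]
10 tape sides opened.

10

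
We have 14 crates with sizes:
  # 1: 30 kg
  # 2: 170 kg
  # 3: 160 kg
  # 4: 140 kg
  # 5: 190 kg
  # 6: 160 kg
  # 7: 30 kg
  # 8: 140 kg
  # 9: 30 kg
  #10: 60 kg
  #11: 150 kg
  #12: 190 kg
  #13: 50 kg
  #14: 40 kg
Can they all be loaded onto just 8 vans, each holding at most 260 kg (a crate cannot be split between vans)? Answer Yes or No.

A valid assignment using 8 vans:
  van 1: 190 + 60 = 250
  van 2: 190 + 50 = 240
  van 3: 170 + 40 + 30 = 240
  van 4: 160 + 30 + 30 = 220
  van 5: 160 = 160
  van 6: 150 = 150
  van 7: 140 = 140
  van 8: 140 = 140
Every load is within 260 kg, so 8 vans suffice.

Yes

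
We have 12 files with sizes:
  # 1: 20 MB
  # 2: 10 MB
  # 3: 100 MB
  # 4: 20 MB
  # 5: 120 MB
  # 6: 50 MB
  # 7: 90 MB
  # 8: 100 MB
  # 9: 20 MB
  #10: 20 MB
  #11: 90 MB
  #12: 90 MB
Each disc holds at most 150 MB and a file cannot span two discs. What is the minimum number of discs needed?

6

Total = 120 + 100 + 100 + 90 + 90 + 90 + 50 + 20 + 20 + 20 + 20 + 10 = 730 MB.
Lower bound: ⌈730/150⌉ = 5 discs.
Also, 6 files each exceed 75 MB, and no two of those can share a disc, so at least 6 discs are needed.
A packing using 6 discs:
  disc 1: 120 + 20 + 10 = 150
  disc 2: 100 + 50 = 150
  disc 3: 100 + 20 + 20 = 140
  disc 4: 90 + 20 = 110
  disc 5: 90 = 90
  disc 6: 90 = 90
This matches the lower bound, so 6 is optimal.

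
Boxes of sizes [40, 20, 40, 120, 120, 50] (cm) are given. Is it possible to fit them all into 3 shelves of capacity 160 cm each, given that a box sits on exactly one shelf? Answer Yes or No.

Yes

A valid assignment using 3 shelves:
  shelf 1: 120 + 40 = 160
  shelf 2: 120 + 40 = 160
  shelf 3: 50 + 20 = 70
Every load is within 160 cm, so 3 shelves suffice.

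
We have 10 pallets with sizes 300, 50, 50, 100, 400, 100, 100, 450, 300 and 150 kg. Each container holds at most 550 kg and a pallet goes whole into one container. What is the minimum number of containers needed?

Total = 450 + 400 + 300 + 300 + 150 + 100 + 100 + 100 + 50 + 50 = 2000 kg.
Lower bound: ⌈2000/550⌉ = 4 containers.
A packing using 4 containers:
  container 1: 450 + 100 = 550
  container 2: 400 + 150 = 550
  container 3: 300 + 100 + 100 + 50 = 550
  container 4: 300 + 50 = 350
This matches the lower bound, so 4 is optimal.

4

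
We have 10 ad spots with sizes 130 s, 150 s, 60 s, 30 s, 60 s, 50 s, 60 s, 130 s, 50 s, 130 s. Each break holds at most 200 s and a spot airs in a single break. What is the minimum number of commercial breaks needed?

5

Total = 150 + 130 + 130 + 130 + 60 + 60 + 60 + 50 + 50 + 30 = 850 s.
Lower bound: ⌈850/200⌉ = 5 commercial breaks.
A packing using 5 commercial breaks:
  break 1: 150 + 50 = 200
  break 2: 130 + 60 = 190
  break 3: 130 + 60 = 190
  break 4: 130 + 60 = 190
  break 5: 50 + 30 = 80
This matches the lower bound, so 5 is optimal.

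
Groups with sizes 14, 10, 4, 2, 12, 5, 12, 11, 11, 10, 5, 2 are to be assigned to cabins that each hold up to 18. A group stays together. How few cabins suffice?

7

Total = 14 + 12 + 12 + 11 + 11 + 10 + 10 + 5 + 5 + 4 + 2 + 2 = 98.
Lower bound: ⌈98/18⌉ = 6 cabins.
Also, 7 groups each exceed 9, and no two of those can share a cabin, so at least 7 cabins are needed.
A packing using 7 cabins:
  cabin 1: 14 + 4 = 18
  cabin 2: 12 + 5 = 17
  cabin 3: 12 + 5 = 17
  cabin 4: 11 + 2 + 2 = 15
  cabin 5: 11 = 11
  cabin 6: 10 = 10
  cabin 7: 10 = 10
This matches the lower bound, so 7 is optimal.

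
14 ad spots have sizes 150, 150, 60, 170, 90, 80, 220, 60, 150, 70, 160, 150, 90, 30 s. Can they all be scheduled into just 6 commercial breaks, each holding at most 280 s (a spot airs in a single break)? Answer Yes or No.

No

Total = 1630 s; ⌈1630/280⌉ = 6.
7 ad spots each exceed half the capacity and cannot share a break, forcing at least 7 commercial breaks.
At least 7 commercial breaks are required, but only 6 are allowed.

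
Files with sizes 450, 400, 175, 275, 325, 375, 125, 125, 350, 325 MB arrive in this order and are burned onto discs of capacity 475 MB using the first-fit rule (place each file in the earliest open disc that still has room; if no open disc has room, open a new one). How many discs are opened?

  450 → disc 1 (new)  [load 450/475]
  400 → disc 2 (new)  [load 400/475]
  175 → disc 3 (new)  [load 175/475]
  275 → disc 3  [load 450/475]
  325 → disc 4 (new)  [load 325/475]
  375 → disc 5 (new)  [load 375/475]
  125 → disc 4  [load 450/475]
  125 → disc 6 (new)  [load 125/475]
  350 → disc 6  [load 475/475]
  325 → disc 7 (new)  [load 325/475]
7 discs opened.

7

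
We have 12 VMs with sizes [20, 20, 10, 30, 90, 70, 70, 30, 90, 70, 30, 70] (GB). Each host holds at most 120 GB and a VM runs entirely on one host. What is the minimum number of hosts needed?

Total = 90 + 90 + 70 + 70 + 70 + 70 + 30 + 30 + 30 + 20 + 20 + 10 = 600 GB.
Lower bound: ⌈600/120⌉ = 5 hosts.
Also, 6 VMs each exceed 60 GB, and no two of those can share a host, so at least 6 hosts are needed.
A packing using 6 hosts:
  host 1: 90 + 30 = 120
  host 2: 90 + 30 = 120
  host 3: 70 + 30 + 20 = 120
  host 4: 70 + 20 + 10 = 100
  host 5: 70 = 70
  host 6: 70 = 70
This matches the lower bound, so 6 is optimal.

6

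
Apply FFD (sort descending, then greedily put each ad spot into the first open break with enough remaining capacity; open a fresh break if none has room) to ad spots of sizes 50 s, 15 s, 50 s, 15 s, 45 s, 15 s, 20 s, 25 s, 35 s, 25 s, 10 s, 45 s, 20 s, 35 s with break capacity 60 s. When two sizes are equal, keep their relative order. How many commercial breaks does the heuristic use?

Sorted descending: 50, 50, 45, 45, 35, 35, 25, 25, 20, 20, 15, 15, 15, 10.
  50 → break 1 (new)  [load 50/60]
  50 → break 2 (new)  [load 50/60]
  45 → break 3 (new)  [load 45/60]
  45 → break 4 (new)  [load 45/60]
  35 → break 5 (new)  [load 35/60]
  35 → break 6 (new)  [load 35/60]
  25 → break 5  [load 60/60]
  25 → break 6  [load 60/60]
  20 → break 7 (new)  [load 20/60]
  20 → break 7  [load 40/60]
  15 → break 3  [load 60/60]
  15 → break 4  [load 60/60]
  15 → break 7  [load 55/60]
  10 → break 1  [load 60/60]
7 commercial breaks opened.

7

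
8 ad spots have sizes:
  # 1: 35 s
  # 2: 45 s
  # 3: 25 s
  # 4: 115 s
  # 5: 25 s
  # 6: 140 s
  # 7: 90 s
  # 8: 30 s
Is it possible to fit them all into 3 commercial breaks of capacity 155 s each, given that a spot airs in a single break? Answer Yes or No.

No

Total = 505 s; ⌈505/155⌉ = 4.
At least 4 commercial breaks are required, but only 3 are allowed.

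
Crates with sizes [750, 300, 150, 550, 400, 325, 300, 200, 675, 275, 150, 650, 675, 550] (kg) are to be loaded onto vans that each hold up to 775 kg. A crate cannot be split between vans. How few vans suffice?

9

Total = 750 + 675 + 675 + 650 + 550 + 550 + 400 + 325 + 300 + 300 + 275 + 200 + 150 + 150 = 5950 kg.
Lower bound: ⌈5950/775⌉ = 8 vans.
A packing using 9 vans:
  van 1: 750 = 750
  van 2: 675 = 675
  van 3: 675 = 675
  van 4: 650 = 650
  van 5: 550 + 200 = 750
  van 6: 550 + 150 = 700
  van 7: 400 + 325 = 725
  van 8: 300 + 300 + 150 = 750
  van 9: 275 = 275
No arrangement into 8 vans stays within capacity, so 9 is optimal.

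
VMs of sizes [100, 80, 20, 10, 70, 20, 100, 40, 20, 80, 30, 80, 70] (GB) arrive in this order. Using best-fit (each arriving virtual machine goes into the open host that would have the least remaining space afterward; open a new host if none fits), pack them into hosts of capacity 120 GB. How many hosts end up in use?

  100 → host 1 (new)  [load 100/120]
  80 → host 2 (new)  [load 80/120]
  20 → host 1  [load 120/120]
  10 → host 2  [load 90/120]
  70 → host 3 (new)  [load 70/120]
  20 → host 2  [load 110/120]
  100 → host 4 (new)  [load 100/120]
  40 → host 3  [load 110/120]
  20 → host 4  [load 120/120]
  80 → host 5 (new)  [load 80/120]
  30 → host 5  [load 110/120]
  80 → host 6 (new)  [load 80/120]
  70 → host 7 (new)  [load 70/120]
7 hosts opened.

7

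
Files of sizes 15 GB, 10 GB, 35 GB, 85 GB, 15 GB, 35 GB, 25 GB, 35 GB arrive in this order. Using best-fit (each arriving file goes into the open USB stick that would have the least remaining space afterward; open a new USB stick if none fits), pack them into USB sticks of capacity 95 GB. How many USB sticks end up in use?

  15 → USB stick 1 (new)  [load 15/95]
  10 → USB stick 1  [load 25/95]
  35 → USB stick 1  [load 60/95]
  85 → USB stick 2 (new)  [load 85/95]
  15 → USB stick 1  [load 75/95]
  35 → USB stick 3 (new)  [load 35/95]
  25 → USB stick 3  [load 60/95]
  35 → USB stick 3  [load 95/95]
3 USB sticks opened.

3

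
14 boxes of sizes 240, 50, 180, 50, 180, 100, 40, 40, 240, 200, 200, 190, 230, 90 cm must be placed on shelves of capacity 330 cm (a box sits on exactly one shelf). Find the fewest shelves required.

8

Total = 240 + 240 + 230 + 200 + 200 + 190 + 180 + 180 + 100 + 90 + 50 + 50 + 40 + 40 = 2030 cm.
Lower bound: ⌈2030/330⌉ = 7 shelves.
Also, 8 boxes each exceed 165 cm, and no two of those can share a shelf, so at least 8 shelves are needed.
A packing using 8 shelves:
  shelf 1: 240 + 90 = 330
  shelf 2: 240 + 50 + 40 = 330
  shelf 3: 230 + 100 = 330
  shelf 4: 200 + 50 + 40 = 290
  shelf 5: 200 = 200
  shelf 6: 190 = 190
  shelf 7: 180 = 180
  shelf 8: 180 = 180
This matches the lower bound, so 8 is optimal.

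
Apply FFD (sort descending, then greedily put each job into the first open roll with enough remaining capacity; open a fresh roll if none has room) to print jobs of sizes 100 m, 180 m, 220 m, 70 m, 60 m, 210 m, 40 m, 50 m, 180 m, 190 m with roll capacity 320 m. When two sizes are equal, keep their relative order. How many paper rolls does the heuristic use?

5

Sorted descending: 220, 210, 190, 180, 180, 100, 70, 60, 50, 40.
  220 → roll 1 (new)  [load 220/320]
  210 → roll 2 (new)  [load 210/320]
  190 → roll 3 (new)  [load 190/320]
  180 → roll 4 (new)  [load 180/320]
  180 → roll 5 (new)  [load 180/320]
  100 → roll 1  [load 320/320]
  70 → roll 2  [load 280/320]
  60 → roll 3  [load 250/320]
  50 → roll 3  [load 300/320]
  40 → roll 2  [load 320/320]
5 paper rolls opened.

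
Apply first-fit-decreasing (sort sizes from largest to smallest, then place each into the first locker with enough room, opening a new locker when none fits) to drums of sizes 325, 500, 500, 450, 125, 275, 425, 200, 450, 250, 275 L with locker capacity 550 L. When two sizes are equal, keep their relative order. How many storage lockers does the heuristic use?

8

Sorted descending: 500, 500, 450, 450, 425, 325, 275, 275, 250, 200, 125.
  500 → locker 1 (new)  [load 500/550]
  500 → locker 2 (new)  [load 500/550]
  450 → locker 3 (new)  [load 450/550]
  450 → locker 4 (new)  [load 450/550]
  425 → locker 5 (new)  [load 425/550]
  325 → locker 6 (new)  [load 325/550]
  275 → locker 7 (new)  [load 275/550]
  275 → locker 7  [load 550/550]
  250 → locker 8 (new)  [load 250/550]
  200 → locker 6  [load 525/550]
  125 → locker 5  [load 550/550]
8 storage lockers opened.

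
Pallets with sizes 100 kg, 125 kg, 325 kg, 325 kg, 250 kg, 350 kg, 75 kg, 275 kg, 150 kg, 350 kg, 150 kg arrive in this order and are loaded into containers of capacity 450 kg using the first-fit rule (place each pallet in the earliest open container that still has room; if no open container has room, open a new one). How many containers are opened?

7

  100 → container 1 (new)  [load 100/450]
  125 → container 1  [load 225/450]
  325 → container 2 (new)  [load 325/450]
  325 → container 3 (new)  [load 325/450]
  250 → container 4 (new)  [load 250/450]
  350 → container 5 (new)  [load 350/450]
  75 → container 1  [load 300/450]
  275 → container 6 (new)  [load 275/450]
  150 → container 1  [load 450/450]
  350 → container 7 (new)  [load 350/450]
  150 → container 4  [load 400/450]
7 containers opened.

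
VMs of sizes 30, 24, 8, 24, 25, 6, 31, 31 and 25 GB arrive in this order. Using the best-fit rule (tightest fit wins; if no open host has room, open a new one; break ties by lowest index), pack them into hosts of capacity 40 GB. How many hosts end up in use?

  30 → host 1 (new)  [load 30/40]
  24 → host 2 (new)  [load 24/40]
  8 → host 1  [load 38/40]
  24 → host 3 (new)  [load 24/40]
  25 → host 4 (new)  [load 25/40]
  6 → host 4  [load 31/40]
  31 → host 5 (new)  [load 31/40]
  31 → host 6 (new)  [load 31/40]
  25 → host 7 (new)  [load 25/40]
7 hosts opened.

7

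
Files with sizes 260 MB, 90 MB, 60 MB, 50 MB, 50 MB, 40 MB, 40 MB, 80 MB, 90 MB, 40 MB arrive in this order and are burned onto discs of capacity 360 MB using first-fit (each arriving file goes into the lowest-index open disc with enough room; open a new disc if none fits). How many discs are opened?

3

  260 → disc 1 (new)  [load 260/360]
  90 → disc 1  [load 350/360]
  60 → disc 2 (new)  [load 60/360]
  50 → disc 2  [load 110/360]
  50 → disc 2  [load 160/360]
  40 → disc 2  [load 200/360]
  40 → disc 2  [load 240/360]
  80 → disc 2  [load 320/360]
  90 → disc 3 (new)  [load 90/360]
  40 → disc 2  [load 360/360]
3 discs opened.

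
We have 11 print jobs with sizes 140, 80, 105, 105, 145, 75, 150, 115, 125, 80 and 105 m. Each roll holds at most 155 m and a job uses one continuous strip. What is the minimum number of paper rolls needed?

Total = 150 + 145 + 140 + 125 + 115 + 105 + 105 + 105 + 80 + 80 + 75 = 1225 m.
Lower bound: ⌈1225/155⌉ = 8 paper rolls.
Also, 10 print jobs each exceed 155/2 m, and no two of those can share a roll, so at least 10 paper rolls are needed.
A packing using 10 paper rolls:
  roll 1: 150 = 150
  roll 2: 145 = 145
  roll 3: 140 = 140
  roll 4: 125 = 125
  roll 5: 115 = 115
  roll 6: 105 = 105
  roll 7: 105 = 105
  roll 8: 105 = 105
  roll 9: 80 + 75 = 155
  roll 10: 80 = 80
This matches the lower bound, so 10 is optimal.

10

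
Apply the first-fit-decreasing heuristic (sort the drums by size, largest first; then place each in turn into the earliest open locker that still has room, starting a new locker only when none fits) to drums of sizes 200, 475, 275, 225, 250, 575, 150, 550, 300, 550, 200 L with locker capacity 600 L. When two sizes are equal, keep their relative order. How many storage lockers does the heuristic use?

Sorted descending: 575, 550, 550, 475, 300, 275, 250, 225, 200, 200, 150.
  575 → locker 1 (new)  [load 575/600]
  550 → locker 2 (new)  [load 550/600]
  550 → locker 3 (new)  [load 550/600]
  475 → locker 4 (new)  [load 475/600]
  300 → locker 5 (new)  [load 300/600]
  275 → locker 5  [load 575/600]
  250 → locker 6 (new)  [load 250/600]
  225 → locker 6  [load 475/600]
  200 → locker 7 (new)  [load 200/600]
  200 → locker 7  [load 400/600]
  150 → locker 7  [load 550/600]
7 storage lockers opened.

7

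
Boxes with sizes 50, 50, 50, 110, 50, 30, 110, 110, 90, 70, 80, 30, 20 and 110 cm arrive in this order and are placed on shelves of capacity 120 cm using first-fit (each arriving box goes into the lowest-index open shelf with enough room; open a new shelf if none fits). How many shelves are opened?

9

  50 → shelf 1 (new)  [load 50/120]
  50 → shelf 1  [load 100/120]
  50 → shelf 2 (new)  [load 50/120]
  110 → shelf 3 (new)  [load 110/120]
  50 → shelf 2  [load 100/120]
  30 → shelf 4 (new)  [load 30/120]
  110 → shelf 5 (new)  [load 110/120]
  110 → shelf 6 (new)  [load 110/120]
  90 → shelf 4  [load 120/120]
  70 → shelf 7 (new)  [load 70/120]
  80 → shelf 8 (new)  [load 80/120]
  30 → shelf 7  [load 100/120]
  20 → shelf 1  [load 120/120]
  110 → shelf 9 (new)  [load 110/120]
9 shelves opened.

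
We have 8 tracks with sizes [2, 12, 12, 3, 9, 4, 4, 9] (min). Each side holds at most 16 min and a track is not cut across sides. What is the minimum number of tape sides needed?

4

Total = 12 + 12 + 9 + 9 + 4 + 4 + 3 + 2 = 55 min.
Lower bound: ⌈55/16⌉ = 4 tape sides.
A packing using 4 tape sides:
  side 1: 12 + 4 = 16
  side 2: 12 + 4 = 16
  side 3: 9 + 3 + 2 = 14
  side 4: 9 = 9
This matches the lower bound, so 4 is optimal.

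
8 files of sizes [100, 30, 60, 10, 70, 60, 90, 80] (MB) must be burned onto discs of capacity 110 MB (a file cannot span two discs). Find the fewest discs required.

6

Total = 100 + 90 + 80 + 70 + 60 + 60 + 30 + 10 = 500 MB.
Lower bound: ⌈500/110⌉ = 5 discs.
Also, 6 files each exceed 55 MB, and no two of those can share a disc, so at least 6 discs are needed.
A packing using 6 discs:
  disc 1: 100 + 10 = 110
  disc 2: 90 = 90
  disc 3: 80 + 30 = 110
  disc 4: 70 = 70
  disc 5: 60 = 60
  disc 6: 60 = 60
This matches the lower bound, so 6 is optimal.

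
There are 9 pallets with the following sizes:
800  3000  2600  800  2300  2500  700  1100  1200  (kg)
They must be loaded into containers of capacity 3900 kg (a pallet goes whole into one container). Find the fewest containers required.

4

Total = 3000 + 2600 + 2500 + 2300 + 1200 + 1100 + 800 + 800 + 700 = 15000 kg.
Lower bound: ⌈15000/3900⌉ = 4 containers.
A packing using 4 containers:
  container 1: 3000 + 800 = 3800
  container 2: 2600 + 1200 = 3800
  container 3: 2500 + 1100 = 3600
  container 4: 2300 + 800 + 700 = 3800
This matches the lower bound, so 4 is optimal.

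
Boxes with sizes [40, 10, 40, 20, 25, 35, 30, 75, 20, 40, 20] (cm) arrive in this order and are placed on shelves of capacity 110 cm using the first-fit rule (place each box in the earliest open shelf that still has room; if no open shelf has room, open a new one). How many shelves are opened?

  40 → shelf 1 (new)  [load 40/110]
  10 → shelf 1  [load 50/110]
  40 → shelf 1  [load 90/110]
  20 → shelf 1  [load 110/110]
  25 → shelf 2 (new)  [load 25/110]
  35 → shelf 2  [load 60/110]
  30 → shelf 2  [load 90/110]
  75 → shelf 3 (new)  [load 75/110]
  20 → shelf 2  [load 110/110]
  40 → shelf 4 (new)  [load 40/110]
  20 → shelf 3  [load 95/110]
4 shelves opened.

4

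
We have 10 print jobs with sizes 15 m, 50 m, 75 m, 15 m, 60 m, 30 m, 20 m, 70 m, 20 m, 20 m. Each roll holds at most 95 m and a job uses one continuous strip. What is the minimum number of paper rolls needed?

Total = 75 + 70 + 60 + 50 + 30 + 20 + 20 + 20 + 15 + 15 = 375 m.
Lower bound: ⌈375/95⌉ = 4 paper rolls.
A packing using 4 paper rolls:
  roll 1: 75 + 20 = 95
  roll 2: 70 + 20 = 90
  roll 3: 60 + 20 + 15 = 95
  roll 4: 50 + 30 + 15 = 95
This matches the lower bound, so 4 is optimal.

4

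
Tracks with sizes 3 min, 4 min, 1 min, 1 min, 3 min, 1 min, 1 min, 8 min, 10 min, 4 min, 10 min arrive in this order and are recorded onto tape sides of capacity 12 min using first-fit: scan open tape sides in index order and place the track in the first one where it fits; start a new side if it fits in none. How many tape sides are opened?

  3 → side 1 (new)  [load 3/12]
  4 → side 1  [load 7/12]
  1 → side 1  [load 8/12]
  1 → side 1  [load 9/12]
  3 → side 1  [load 12/12]
  1 → side 2 (new)  [load 1/12]
  1 → side 2  [load 2/12]
  8 → side 2  [load 10/12]
  10 → side 3 (new)  [load 10/12]
  4 → side 4 (new)  [load 4/12]
  10 → side 5 (new)  [load 10/12]
5 tape sides opened.

5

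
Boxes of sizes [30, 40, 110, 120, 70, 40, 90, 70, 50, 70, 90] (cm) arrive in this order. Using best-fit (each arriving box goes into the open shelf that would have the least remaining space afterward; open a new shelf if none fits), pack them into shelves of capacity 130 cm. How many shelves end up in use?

8

  30 → shelf 1 (new)  [load 30/130]
  40 → shelf 1  [load 70/130]
  110 → shelf 2 (new)  [load 110/130]
  120 → shelf 3 (new)  [load 120/130]
  70 → shelf 4 (new)  [load 70/130]
  40 → shelf 1  [load 110/130]
  90 → shelf 5 (new)  [load 90/130]
  70 → shelf 6 (new)  [load 70/130]
  50 → shelf 4  [load 120/130]
  70 → shelf 7 (new)  [load 70/130]
  90 → shelf 8 (new)  [load 90/130]
8 shelves opened.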